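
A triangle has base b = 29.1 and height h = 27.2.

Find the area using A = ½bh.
A = ½·b·h = ½·29.1·27.2 = ½·791.52 = 395.76

Area = 395.76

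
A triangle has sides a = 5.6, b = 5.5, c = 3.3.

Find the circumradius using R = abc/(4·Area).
First find the area with Heron's formula.
s = (5.6 + 5.5 + 3.3)/2 = 7.2
Area = √(s(s−a)(s−b)(s−c)) = √(7.2·1.6·1.7·3.9) ≈ √76.3776 ≈ 8.73943
abc = 5.6·5.5·3.3 = 101.64
R = abc/(4·Area) ≈ 101.64/(4·8.73943) = 101.64/34.9577 ≈ 2.90751

R = 2.908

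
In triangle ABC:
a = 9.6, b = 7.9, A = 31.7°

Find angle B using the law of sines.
a/sin(A) = b/sin(B)  ⇒  sin(B) = b·sin(A)/a = 7.9·sin(31.7°)/9.6
sin(31.7°) ≈ 0.525472
sin(B) ≈ 7.9·0.525472/9.6 ≈ 4.15123/9.6 ≈ 0.432419
B = arcsin(0.432419) ≈ 25.6212°
(Since b ≤ a we need B ≤ A, so the obtuse alternative 180° − 25.6212° ≈ 154.379° is rejected.)

B = 25.62°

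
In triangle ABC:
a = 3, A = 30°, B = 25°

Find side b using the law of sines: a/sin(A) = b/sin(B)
a/sin(A) = b/sin(B)  ⇒  b = a·sin(B)/sin(A) = 3·sin(25°)/sin(30°)
sin(25°) ≈ 0.422618, sin(30°) ≈ 0.5
b ≈ 3·0.422618/0.5 ≈ 1.26785/0.5 ≈ 2.53571

b = 2.536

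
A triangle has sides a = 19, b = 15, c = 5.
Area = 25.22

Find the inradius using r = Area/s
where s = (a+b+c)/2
s = (19 + 15 + 5)/2 = 39/2 = 19.5
r = Area/s = 25.22/19.5 ≈ 1.29333

r = 1.293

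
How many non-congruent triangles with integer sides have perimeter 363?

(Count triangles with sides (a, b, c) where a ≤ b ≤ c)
Let a ≤ b ≤ c with a + b + c = 363. The only binding inequality is a + b > c, i.e. 363 − c > c, so c < 363/2; and c ≥ 363/3 since c is the largest side.
So 121 ≤ c ≤ 181. For each c, b runs from ⌈(363 − c)/2⌉ up to c (then a = 363 − b − c satisfies 1 ≤ a ≤ b automatically), giving c − ⌈(363 − c)/2⌉ + 1 choices.
Summing over c: 1 + 2 + 4 + 5 + … + 89 + 91  (61 terms, c = 121, …, 181) = 2791
Check (closed form: nearest integer to p²/48 for even p, (p+3)²/48 for odd p): (363+3)²/48 = 366²/48 = 133956/48 ≈ 2790.75 → 2791

2791 triangles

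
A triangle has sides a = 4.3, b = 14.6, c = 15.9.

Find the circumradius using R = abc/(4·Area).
First find the area with Heron's formula.
s = (4.3 + 14.6 + 15.9)/2 = 17.4
Area = √(s(s−a)(s−b)(s−c)) = √(17.4·13.1·2.8·1.5) ≈ √957.348 ≈ 30.941
abc = 4.3·14.6·15.9 = 998.202
R = abc/(4·Area) ≈ 998.202/(4·30.941) = 998.202/123.764 ≈ 8.06536

R = 8.065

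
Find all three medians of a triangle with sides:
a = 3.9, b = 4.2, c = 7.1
Median formula: m_a = ½√(2b² + 2c² − a²) (and cyclically). a² = 15.21, b² = 17.64, c² = 50.41.
m_a = ½√(2·17.64 + 2·50.41 − 15.21) = ½√120.89 ≈ ½·10.995 ≈ 5.4975
m_b = ½√(2·15.21 + 2·50.41 − 17.64) = ½√113.6 ≈ ½·10.6583 ≈ 5.32917
m_c = ½√(2·15.21 + 2·17.64 − 50.41) = ½√15.29 ≈ ½·3.91024 ≈ 1.95512

m_a = 5.497, m_b = 5.329, m_c = 1.955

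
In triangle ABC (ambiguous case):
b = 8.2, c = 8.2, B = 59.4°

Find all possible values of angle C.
b/sin(B) = c/sin(C)  ⇒  sin(C) = c·sin(B)/b = 8.2·sin(59.4°)/8.2
sin(59.4°) ≈ 0.860742
sin(C) ≈ 8.2·0.860742/8.2 ≈ 7.05808/8.2 ≈ 0.860742
Candidate 1: C₁ = arcsin(0.860742) ≈ 59.4°  →  A = 180° − 59.4° − 59.4° ≈ 61.2° > 0, valid
Candidate 2: C₂ = 180° − C₁ ≈ 120.6°  →  A = 180° − 59.4° − 120.6° ≈ 0° ≤ 0, not a valid triangle

C = 59.4° (one solution)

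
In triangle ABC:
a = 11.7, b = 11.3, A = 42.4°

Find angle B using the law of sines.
a/sin(A) = b/sin(B)  ⇒  sin(B) = b·sin(A)/a = 11.3·sin(42.4°)/11.7
sin(42.4°) ≈ 0.674302
sin(B) ≈ 11.3·0.674302/11.7 ≈ 7.61962/11.7 ≈ 0.651249
B = arcsin(0.651249) ≈ 40.6359°
(Since b ≤ a we need B ≤ A, so the obtuse alternative 180° − 40.6359° ≈ 139.364° is rejected.)

B = 40.64°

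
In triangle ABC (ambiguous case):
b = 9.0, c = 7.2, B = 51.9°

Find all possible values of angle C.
b/sin(B) = c/sin(C)  ⇒  sin(C) = c·sin(B)/b = 7.2·sin(51.9°)/9.0
sin(51.9°) ≈ 0.786935
sin(C) ≈ 7.2·0.786935/9.0 ≈ 5.66593/9.0 ≈ 0.629548
Candidate 1: C₁ = arcsin(0.629548) ≈ 39.0168°  →  A = 180° − 51.9° − 39.0168° ≈ 89.0832° > 0, valid
Candidate 2: C₂ = 180° − C₁ ≈ 140.983°  →  A = 180° − 51.9° − 140.983° ≈ -12.8832° ≤ 0, not a valid triangle

C = 39.02° (one solution)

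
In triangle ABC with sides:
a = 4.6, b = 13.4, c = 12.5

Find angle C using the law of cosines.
c² = a² + b² − 2ab·cos(C)  ⇒  cos(C) = (a² + b² − c²)/(2ab)
cos(C) = (4.6² + 13.4² − 12.5²)/(2·4.6·13.4) = (21.16 + 179.56 − 156.25)/123.28 = 44.47/123.28 ≈ 0.360724
C = arccos(0.360724) ≈ 68.8554°

C = 68.86°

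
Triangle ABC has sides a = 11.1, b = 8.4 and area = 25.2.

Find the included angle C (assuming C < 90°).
Area = ½·a·b·sin(C)  ⇒  sin(C) = 2·Area/(a·b) = 2·25.2/(11.1·8.4) = 50.4/93.24 ≈ 0.540541
C = arcsin(0.540541) ≈ 32.7204° (taking the acute solution since C < 90°)

C = 32.72°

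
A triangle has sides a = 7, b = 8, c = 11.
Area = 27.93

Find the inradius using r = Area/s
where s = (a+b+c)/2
s = (7 + 8 + 11)/2 = 26/2 = 13
r = Area/s = 27.93/13 ≈ 2.14846

r = 2.148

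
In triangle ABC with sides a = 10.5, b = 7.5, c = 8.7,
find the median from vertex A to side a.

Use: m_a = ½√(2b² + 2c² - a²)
m_a = ½√(2·7.5² + 2·8.7² − 10.5²) = ½√(2·56.25 + 2·75.69 − 110.25) = ½√(112.5 + 151.38 − 110.25) = ½√153.63
√153.63 ≈ 12.3948, so m_a ≈ 6.19738

m_a = 6.197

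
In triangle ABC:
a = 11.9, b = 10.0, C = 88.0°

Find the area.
Two sides and the included angle (SAS): A = ½·a·b·sin(C) = ½·11.9·10.0·sin(88.0°)
sin(88.0°) ≈ 0.999391
A ≈ ½·119·0.999391 = 59.5·0.999391 ≈ 59.4638

Area = 59.46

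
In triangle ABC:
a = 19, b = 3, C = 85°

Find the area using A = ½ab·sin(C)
A = ½·a·b·sin(C) = ½·19·3·sin(85°)
sin(85°) ≈ 0.996195
A ≈ ½·57·0.996195 = 28.5·0.996195 ≈ 28.3915

Area = 28.39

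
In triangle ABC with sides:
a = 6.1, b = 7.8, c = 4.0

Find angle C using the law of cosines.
c² = a² + b² − 2ab·cos(C)  ⇒  cos(C) = (a² + b² − c²)/(2ab)
cos(C) = (6.1² + 7.8² − 4.0²)/(2·6.1·7.8) = (37.21 + 60.84 − 16)/95.16 = 82.05/95.16 ≈ 0.862232
C = arccos(0.862232) ≈ 30.4319°

C = 30.43°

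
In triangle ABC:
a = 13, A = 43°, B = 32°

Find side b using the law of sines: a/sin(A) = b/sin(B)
a/sin(A) = b/sin(B)  ⇒  b = a·sin(B)/sin(A) = 13·sin(32°)/sin(43°)
sin(32°) ≈ 0.529919, sin(43°) ≈ 0.681998
b ≈ 13·0.529919/0.681998 ≈ 6.88895/0.681998 ≈ 10.1011

b = 10.1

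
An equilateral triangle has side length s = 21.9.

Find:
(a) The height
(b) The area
(a) The height splits the triangle into two 30-60-90 halves: h = s·√3/2 = 21.9·1.73205/2 ≈ 37.9319/2 ≈ 18.966
(b) Area = (√3/4)·s² = (√3/4)·21.9² = (√3/4)·479.61 ≈ 0.433013·479.61 ≈ 207.677

Height = 18.97, Area = 207.7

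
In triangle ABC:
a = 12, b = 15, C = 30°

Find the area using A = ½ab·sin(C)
A = ½·a·b·sin(C) = ½·12·15·sin(30°)
sin(30°) ≈ 0.5
A ≈ ½·180·0.5 = 90·0.5 ≈ 45

Area = 45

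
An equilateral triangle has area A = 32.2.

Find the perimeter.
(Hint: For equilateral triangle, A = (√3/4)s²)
A = (√3/4)s²  ⇒  s² = 4A/√3 = 4·32.2/√3 = 128.8/1.73205 ≈ 74.3627
s ≈ √74.3627 ≈ 8.62338
Perimeter = 3s ≈ 3·8.62338 ≈ 25.8701

Perimeter = 25.87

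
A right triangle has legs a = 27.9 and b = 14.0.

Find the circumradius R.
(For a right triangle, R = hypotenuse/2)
Hypotenuse c = √(a² + b²) = √(778.41 + 196) = √974.41 ≈ 31.2155
R = c/2 ≈ 31.2155/2 ≈ 15.6078

R = 15.61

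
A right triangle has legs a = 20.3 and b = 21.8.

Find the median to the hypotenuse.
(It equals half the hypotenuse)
Hypotenuse c = √(a² + b²) = √(412.09 + 475.24) = √887.33 ≈ 29.7881
Median to hypotenuse = c/2 ≈ 29.7881/2 ≈ 14.894

Median = 14.89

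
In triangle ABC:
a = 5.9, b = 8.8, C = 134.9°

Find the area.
Two sides and the included angle (SAS): A = ½·a·b·sin(C) = ½·5.9·8.8·sin(134.9°)
sin(134.9°) ≈ 0.70834
A ≈ ½·51.92·0.70834 = 25.96·0.70834 ≈ 18.3885

Area = 18.39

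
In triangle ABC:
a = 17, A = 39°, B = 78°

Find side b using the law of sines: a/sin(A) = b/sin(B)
a/sin(A) = b/sin(B)  ⇒  b = a·sin(B)/sin(A) = 17·sin(78°)/sin(39°)
sin(78°) ≈ 0.978148, sin(39°) ≈ 0.62932
b ≈ 17·0.978148/0.62932 ≈ 16.6285/0.62932 ≈ 26.423

b = 26.42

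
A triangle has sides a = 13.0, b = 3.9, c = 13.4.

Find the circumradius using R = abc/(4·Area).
First find the area with Heron's formula.
s = (13.0 + 3.9 + 13.4)/2 = 15.15
Area = √(s(s−a)(s−b)(s−c)) = √(15.15·2.15·11.25·1.75) ≈ √641.271 ≈ 25.3233
abc = 13.0·3.9·13.4 = 679.38
R = abc/(4·Area) ≈ 679.38/(4·25.3233) = 679.38/101.293 ≈ 6.70706

R = 6.707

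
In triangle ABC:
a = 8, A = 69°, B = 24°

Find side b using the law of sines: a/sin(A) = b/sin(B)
a/sin(A) = b/sin(B)  ⇒  b = a·sin(B)/sin(A) = 8·sin(24°)/sin(69°)
sin(24°) ≈ 0.406737, sin(69°) ≈ 0.93358
b ≈ 8·0.406737/0.93358 ≈ 3.25389/0.93358 ≈ 3.48539

b = 3.485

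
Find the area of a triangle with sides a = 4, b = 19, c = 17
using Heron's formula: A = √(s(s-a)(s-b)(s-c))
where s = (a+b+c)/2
s = (4 + 19 + 17)/2 = 40/2 = 20
s − a = 16, s − b = 1, s − c = 3
s(s−a)(s−b)(s−c) = 20·16·1·3 = 960
Area = √960 ≈ 30.9839

s = 20.0, Area = 30.98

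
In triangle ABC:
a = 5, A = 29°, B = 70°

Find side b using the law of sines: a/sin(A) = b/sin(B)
a/sin(A) = b/sin(B)  ⇒  b = a·sin(B)/sin(A) = 5·sin(70°)/sin(29°)
sin(70°) ≈ 0.939693, sin(29°) ≈ 0.48481
b ≈ 5·0.939693/0.48481 ≈ 4.69846/0.48481 ≈ 9.69136

b = 9.691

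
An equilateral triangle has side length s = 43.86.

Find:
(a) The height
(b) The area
(a) The height splits the triangle into two 30-60-90 halves: h = s·√3/2 = 43.86·1.73205/2 ≈ 75.9677/2 ≈ 37.9839
(b) Area = (√3/4)·s² = (√3/4)·43.86² = (√3/4)·1923.6996 ≈ 0.433013·1923.6996 ≈ 832.986

Height = 37.98, Area = 833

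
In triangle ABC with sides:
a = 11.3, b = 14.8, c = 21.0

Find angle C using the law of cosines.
c² = a² + b² − 2ab·cos(C)  ⇒  cos(C) = (a² + b² − c²)/(2ab)
cos(C) = (11.3² + 14.8² − 21.0²)/(2·11.3·14.8) = (127.69 + 219.04 − 441)/334.48 = -94.27/334.48 ≈ -0.28184
C = arccos(-0.28184) ≈ 106.37°

C = 106.4°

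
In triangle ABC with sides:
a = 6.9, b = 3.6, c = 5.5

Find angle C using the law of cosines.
c² = a² + b² − 2ab·cos(C)  ⇒  cos(C) = (a² + b² − c²)/(2ab)
cos(C) = (6.9² + 3.6² − 5.5²)/(2·6.9·3.6) = (47.61 + 12.96 − 30.25)/49.68 = 30.32/49.68 ≈ 0.610306
C = arccos(0.610306) ≈ 52.3884°

C = 52.39°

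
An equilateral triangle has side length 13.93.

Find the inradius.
r = Area/s with s the semi-perimeter.
Area = (√3/4)·13.93² = (√3/4)·194.0449 ≈ 0.433013·194.0449 ≈ 84.0239
s = 3·13.93/2 = 20.895
r ≈ 84.0239/20.895 ≈ 4.02124
(Equivalently r = side/(2√3) = 13.93/3.4641 ≈ 4.02124.)

r = 4.021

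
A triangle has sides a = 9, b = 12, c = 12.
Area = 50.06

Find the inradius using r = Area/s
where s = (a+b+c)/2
s = (9 + 12 + 12)/2 = 33/2 = 16.5
r = Area/s = 50.06/16.5 ≈ 3.03394

r = 3.034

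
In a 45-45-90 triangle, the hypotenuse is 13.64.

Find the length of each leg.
In a 45-45-90 triangle hypotenuse = leg·√2, so leg = hypotenuse/√2.
Leg = 13.64/√2 ≈ 13.64/1.41421 ≈ 9.64494

Each leg = 9.645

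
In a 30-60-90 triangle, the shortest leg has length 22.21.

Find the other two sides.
In a 30-60-90 triangle the sides are in ratio 1 : √3 : 2 (short leg : long leg : hypotenuse).
Long leg = 22.21·√3 ≈ 22.21·1.73205 ≈ 38.4688
Hypotenuse = 2·22.21 = 44.42

Long leg = 22.21√3 = 38.47, Hypotenuse = 44.42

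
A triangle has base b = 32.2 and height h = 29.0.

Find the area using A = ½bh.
A = ½·b·h = ½·32.2·29.0 = ½·933.8 = 466.9

Area = 466.9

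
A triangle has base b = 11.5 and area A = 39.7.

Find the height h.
A = ½·b·h  ⇒  h = 2A/b = 2·39.7/11.5 = 79.4/11.5 ≈ 6.90435

h = 6.904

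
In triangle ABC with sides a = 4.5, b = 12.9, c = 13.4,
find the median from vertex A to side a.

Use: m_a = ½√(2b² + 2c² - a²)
m_a = ½√(2·12.9² + 2·13.4² − 4.5²) = ½√(2·166.41 + 2·179.56 − 20.25) = ½√(332.82 + 359.12 − 20.25) = ½√671.69
√671.69 ≈ 25.917, so m_a ≈ 12.9585

m_a = 12.96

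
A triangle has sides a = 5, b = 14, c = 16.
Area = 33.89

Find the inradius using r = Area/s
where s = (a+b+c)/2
s = (5 + 14 + 16)/2 = 35/2 = 17.5
r = Area/s = 33.89/17.5 ≈ 1.93657

r = 1.937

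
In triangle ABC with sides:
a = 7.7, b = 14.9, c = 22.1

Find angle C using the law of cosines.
c² = a² + b² − 2ab·cos(C)  ⇒  cos(C) = (a² + b² − c²)/(2ab)
cos(C) = (7.7² + 14.9² − 22.1²)/(2·7.7·14.9) = (59.29 + 222.01 − 488.41)/229.46 = -207.11/229.46 ≈ -0.902597
C = arccos(-0.902597) ≈ 154.502°

C = 154.5°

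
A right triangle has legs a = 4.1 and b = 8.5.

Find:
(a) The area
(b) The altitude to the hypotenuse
(a) The legs are perpendicular, so Area = ½·a·b = ½·4.1·8.5 = ½·34.85 = 17.425
(b) Hypotenuse c = √(a² + b²) = √(16.81 + 72.25) = √89.06 ≈ 9.43716
    Area = ½·c·h_c  ⇒  h_c = 2·Area/c = 34.85/9.43716 ≈ 3.69285

Area = 17.425, h_c = 3.693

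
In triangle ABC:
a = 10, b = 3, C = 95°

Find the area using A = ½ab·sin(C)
A = ½·a·b·sin(C) = ½·10·3·sin(95°)
sin(95°) ≈ 0.996195
A ≈ ½·30·0.996195 = 15·0.996195 ≈ 14.9429

Area = 14.94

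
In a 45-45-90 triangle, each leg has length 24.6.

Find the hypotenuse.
In a 45-45-90 triangle the sides are in ratio 1 : 1 : √2, so hypotenuse = leg·√2.
Hypotenuse = 24.6·√2 ≈ 24.6·1.41421 ≈ 34.7897

Hypotenuse = 24.6√2 = 34.79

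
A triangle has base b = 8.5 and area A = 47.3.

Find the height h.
A = ½·b·h  ⇒  h = 2A/b = 2·47.3/8.5 = 94.6/8.5 ≈ 11.1294

h = 11.13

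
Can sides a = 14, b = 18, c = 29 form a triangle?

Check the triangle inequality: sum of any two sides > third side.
a + b vs c: 14 + 18 = 32 > 29  ✓
a + c vs b: 14 + 29 = 43 > 18  ✓
b + c vs a: 18 + 29 = 47 > 14  ✓

Yes, triangle inequality satisfied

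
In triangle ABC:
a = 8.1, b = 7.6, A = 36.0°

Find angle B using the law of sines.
a/sin(A) = b/sin(B)  ⇒  sin(B) = b·sin(A)/a = 7.6·sin(36.0°)/8.1
sin(36.0°) ≈ 0.587785
sin(B) ≈ 7.6·0.587785/8.1 ≈ 4.46717/8.1 ≈ 0.551502
B = arcsin(0.551502) ≈ 33.4701°
(Since b ≤ a we need B ≤ A, so the obtuse alternative 180° − 33.4701° ≈ 146.53° is rejected.)

B = 33.47°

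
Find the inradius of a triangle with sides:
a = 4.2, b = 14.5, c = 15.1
r = Area/s where s is the semi-perimeter.
s = (4.2 + 14.5 + 15.1)/2 = 33.8/2 = 16.9
Area = √(s(s−a)(s−b)(s−c)) = √(16.9·12.7·2.4·1.8) ≈ √927.202 ≈ 30.45
r ≈ 30.45/16.9 ≈ 1.80177

r = 1.802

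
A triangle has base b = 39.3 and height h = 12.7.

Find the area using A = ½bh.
A = ½·b·h = ½·39.3·12.7 = ½·499.11 = 249.555

Area = 249.555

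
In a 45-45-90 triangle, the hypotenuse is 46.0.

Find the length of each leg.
In a 45-45-90 triangle hypotenuse = leg·√2, so leg = hypotenuse/√2.
Leg = 46.0/√2 ≈ 46.0/1.41421 ≈ 32.5269

Each leg = 32.53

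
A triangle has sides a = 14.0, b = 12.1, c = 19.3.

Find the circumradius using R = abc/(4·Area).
First find the area with Heron's formula.
s = (14.0 + 12.1 + 19.3)/2 = 22.7
Area = √(s(s−a)(s−b)(s−c)) = √(22.7·8.7·10.6·3.4) ≈ √7117.54 ≈ 84.3655
abc = 14.0·12.1·19.3 = 3269.42
R = abc/(4·Area) ≈ 3269.42/(4·84.3655) = 3269.42/337.462 ≈ 9.68826

R = 9.688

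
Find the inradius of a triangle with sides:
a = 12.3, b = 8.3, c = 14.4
r = Area/s where s is the semi-perimeter.
s = (12.3 + 8.3 + 14.4)/2 = 35/2 = 17.5
Area = √(s(s−a)(s−b)(s−c)) = √(17.5·5.2·9.2·3.1) ≈ √2595.32 ≈ 50.9443
r ≈ 50.9443/17.5 ≈ 2.9111

r = 2.911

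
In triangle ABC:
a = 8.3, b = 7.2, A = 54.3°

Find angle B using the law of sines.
a/sin(A) = b/sin(B)  ⇒  sin(B) = b·sin(A)/a = 7.2·sin(54.3°)/8.3
sin(54.3°) ≈ 0.812084
sin(B) ≈ 7.2·0.812084/8.3 ≈ 5.847/8.3 ≈ 0.704458
B = arcsin(0.704458) ≈ 44.7858°
(Since b ≤ a we need B ≤ A, so the obtuse alternative 180° − 44.7858° ≈ 135.214° is rejected.)

B = 44.79°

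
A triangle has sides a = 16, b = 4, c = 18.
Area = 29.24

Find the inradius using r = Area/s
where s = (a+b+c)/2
s = (16 + 4 + 18)/2 = 38/2 = 19
r = Area/s = 29.24/19 ≈ 1.53895

r = 1.539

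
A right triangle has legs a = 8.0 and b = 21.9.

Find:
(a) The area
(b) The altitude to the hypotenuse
(a) The legs are perpendicular, so Area = ½·a·b = ½·8.0·21.9 = ½·175.2 = 87.6
(b) Hypotenuse c = √(a² + b²) = √(64 + 479.61) = √543.61 ≈ 23.3154
    Area = ½·c·h_c  ⇒  h_c = 2·Area/c = 175.2/23.3154 ≈ 7.51433

Area = 87.6, h_c = 7.514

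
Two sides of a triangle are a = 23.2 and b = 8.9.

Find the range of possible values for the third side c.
Triangle inequality: |a − b| < c < a + b
|a − b| = |23.2 − 8.9| = 14.3
a + b = 23.2 + 8.9 = 32.1

14.3 < c < 32.1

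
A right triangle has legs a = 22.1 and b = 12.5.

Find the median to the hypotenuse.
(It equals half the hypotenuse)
Hypotenuse c = √(a² + b²) = √(488.41 + 156.25) = √644.66 ≈ 25.3902
Median to hypotenuse = c/2 ≈ 25.3902/2 ≈ 12.6951

Median = 12.7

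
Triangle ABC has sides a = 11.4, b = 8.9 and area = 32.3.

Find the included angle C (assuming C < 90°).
Area = ½·a·b·sin(C)  ⇒  sin(C) = 2·Area/(a·b) = 2·32.3/(11.4·8.9) = 64.6/101.46 ≈ 0.636704
C = arcsin(0.636704) ≈ 39.5465° (taking the acute solution since C < 90°)

C = 39.55°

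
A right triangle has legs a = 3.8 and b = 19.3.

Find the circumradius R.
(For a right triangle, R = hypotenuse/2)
Hypotenuse c = √(a² + b²) = √(14.44 + 372.49) = √386.93 ≈ 19.6705
R = c/2 ≈ 19.6705/2 ≈ 9.83527

R = 9.835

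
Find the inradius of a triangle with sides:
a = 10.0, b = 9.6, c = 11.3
r = Area/s where s is the semi-perimeter.
s = (10.0 + 9.6 + 11.3)/2 = 30.9/2 = 15.45
Area = √(s(s−a)(s−b)(s−c)) = √(15.45·5.45·5.85·4.15) ≈ √2044.23 ≈ 45.2131
r ≈ 45.2131/15.45 ≈ 2.92642

r = 2.926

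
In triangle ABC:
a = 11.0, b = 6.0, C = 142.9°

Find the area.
Two sides and the included angle (SAS): A = ½·a·b·sin(C) = ½·11.0·6.0·sin(142.9°)
sin(142.9°) ≈ 0.603208
A ≈ ½·66·0.603208 = 33·0.603208 ≈ 19.9059

Area = 19.91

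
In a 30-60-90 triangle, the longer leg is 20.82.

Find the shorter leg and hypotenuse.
In a 30-60-90 triangle the sides are in ratio 1 : √3 : 2, so short leg = long leg/√3 and hypotenuse = 2·(short leg).
Short leg = 20.82/√3 ≈ 20.82/1.73205 ≈ 12.0204
Hypotenuse = 2·12.0204 ≈ 24.0409

Short leg = 12.02, Hypotenuse = 24.04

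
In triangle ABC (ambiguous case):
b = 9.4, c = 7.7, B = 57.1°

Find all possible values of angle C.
b/sin(B) = c/sin(C)  ⇒  sin(C) = c·sin(B)/b = 7.7·sin(57.1°)/9.4
sin(57.1°) ≈ 0.83962
sin(C) ≈ 7.7·0.83962/9.4 ≈ 6.46507/9.4 ≈ 0.687774
Candidate 1: C₁ = arcsin(0.687774) ≈ 43.4541°  →  A = 180° − 57.1° − 43.4541° ≈ 79.4459° > 0, valid
Candidate 2: C₂ = 180° − C₁ ≈ 136.546°  →  A = 180° − 57.1° − 136.546° ≈ -13.6459° ≤ 0, not a valid triangle

C = 43.45° (one solution)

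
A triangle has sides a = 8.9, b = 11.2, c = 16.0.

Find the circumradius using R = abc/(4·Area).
First find the area with Heron's formula.
s = (8.9 + 11.2 + 16.0)/2 = 18.05
Area = √(s(s−a)(s−b)(s−c)) = √(18.05·9.15·6.85·2.05) ≈ √2319.22 ≈ 48.1583
abc = 8.9·11.2·16.0 = 1594.88
R = abc/(4·Area) ≈ 1594.88/(4·48.1583) = 1594.88/192.633 ≈ 8.27936

R = 8.279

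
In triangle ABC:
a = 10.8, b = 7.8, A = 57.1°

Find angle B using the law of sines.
a/sin(A) = b/sin(B)  ⇒  sin(B) = b·sin(A)/a = 7.8·sin(57.1°)/10.8
sin(57.1°) ≈ 0.83962
sin(B) ≈ 7.8·0.83962/10.8 ≈ 6.54903/10.8 ≈ 0.606392
B = arcsin(0.606392) ≈ 37.3291°
(Since b ≤ a we need B ≤ A, so the obtuse alternative 180° − 37.3291° ≈ 142.671° is rejected.)

B = 37.33°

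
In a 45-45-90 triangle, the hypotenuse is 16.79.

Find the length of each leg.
In a 45-45-90 triangle hypotenuse = leg·√2, so leg = hypotenuse/√2.
Leg = 16.79/√2 ≈ 16.79/1.41421 ≈ 11.8723

Each leg = 11.87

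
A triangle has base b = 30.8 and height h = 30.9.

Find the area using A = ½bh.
A = ½·b·h = ½·30.8·30.9 = ½·951.72 = 475.86

Area = 475.86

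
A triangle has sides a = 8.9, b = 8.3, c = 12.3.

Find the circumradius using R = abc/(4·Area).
First find the area with Heron's formula.
s = (8.9 + 8.3 + 12.3)/2 = 14.75
Area = √(s(s−a)(s−b)(s−c)) = √(14.75·5.85·6.45·2.45) ≈ √1363.56 ≈ 36.9264
abc = 8.9·8.3·12.3 = 908.601
R = abc/(4·Area) ≈ 908.601/(4·36.9264) = 908.601/147.706 ≈ 6.15143

R = 6.151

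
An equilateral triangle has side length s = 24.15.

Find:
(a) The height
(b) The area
(a) The height splits the triangle into two 30-60-90 halves: h = s·√3/2 = 24.15·1.73205/2 ≈ 41.829/2 ≈ 20.9145
(b) Area = (√3/4)·s² = (√3/4)·24.15² = (√3/4)·583.2225 ≈ 0.433013·583.2225 ≈ 252.543

Height = 20.91, Area = 252.5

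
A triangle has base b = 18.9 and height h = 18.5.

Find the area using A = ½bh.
A = ½·b·h = ½·18.9·18.5 = ½·349.65 = 174.825

Area = 174.825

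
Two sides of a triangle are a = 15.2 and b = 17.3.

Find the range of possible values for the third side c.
Triangle inequality: |a − b| < c < a + b
|a − b| = |15.2 − 17.3| = 2.1
a + b = 15.2 + 17.3 = 32.5

2.1 < c < 32.5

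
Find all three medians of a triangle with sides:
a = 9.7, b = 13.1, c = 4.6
Median formula: m_a = ½√(2b² + 2c² − a²) (and cyclically). a² = 94.09, b² = 171.61, c² = 21.16.
m_a = ½√(2·171.61 + 2·21.16 − 94.09) = ½√291.45 ≈ ½·17.0719 ≈ 8.53595
m_b = ½√(2·94.09 + 2·21.16 − 171.61) = ½√58.89 ≈ ½·7.67398 ≈ 3.83699
m_c = ½√(2·94.09 + 2·171.61 − 21.16) = ½√510.24 ≈ ½·22.5885 ≈ 11.2942

m_a = 8.536, m_b = 3.837, m_c = 11.29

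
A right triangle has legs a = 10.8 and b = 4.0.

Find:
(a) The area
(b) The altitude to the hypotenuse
(a) The legs are perpendicular, so Area = ½·a·b = ½·10.8·4.0 = ½·43.2 = 21.6
(b) Hypotenuse c = √(a² + b²) = √(116.64 + 16) = √132.64 ≈ 11.5169
    Area = ½·c·h_c  ⇒  h_c = 2·Area/c = 43.2/11.5169 ≈ 3.751

Area = 21.6, h_c = 3.751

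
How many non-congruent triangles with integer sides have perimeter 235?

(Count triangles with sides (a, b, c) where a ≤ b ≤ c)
Let a ≤ b ≤ c with a + b + c = 235. The only binding inequality is a + b > c, i.e. 235 − c > c, so c < 235/2; and c ≥ 235/3 since c is the largest side.
So 79 ≤ c ≤ 117. For each c, b runs from ⌈(235 − c)/2⌉ up to c (then a = 235 − b − c satisfies 1 ≤ a ≤ b automatically), giving c − ⌈(235 − c)/2⌉ + 1 choices.
Summing over c: 2 + 3 + 5 + 6 + … + 57 + 59  (39 terms, c = 79, …, 117) = 1180
Check (closed form: nearest integer to p²/48 for even p, (p+3)²/48 for odd p): (235+3)²/48 = 238²/48 = 56644/48 ≈ 1180.08 → 1180

1180 triangles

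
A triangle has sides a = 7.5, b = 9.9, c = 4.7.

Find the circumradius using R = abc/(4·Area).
First find the area with Heron's formula.
s = (7.5 + 9.9 + 4.7)/2 = 11.05
Area = √(s(s−a)(s−b)(s−c)) = √(11.05·3.55·1.15·6.35) ≈ √286.459 ≈ 16.9251
abc = 7.5·9.9·4.7 = 348.975
R = abc/(4·Area) ≈ 348.975/(4·16.9251) = 348.975/67.7004 ≈ 5.1547

R = 5.155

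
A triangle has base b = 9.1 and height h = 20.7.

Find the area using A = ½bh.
A = ½·b·h = ½·9.1·20.7 = ½·188.37 = 94.185

Area = 94.185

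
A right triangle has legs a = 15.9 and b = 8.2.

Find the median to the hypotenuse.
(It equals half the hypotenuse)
Hypotenuse c = √(a² + b²) = √(252.81 + 67.24) = √320.05 ≈ 17.8899
Median to hypotenuse = c/2 ≈ 17.8899/2 ≈ 8.94497

Median = 8.945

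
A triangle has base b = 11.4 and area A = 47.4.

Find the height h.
A = ½·b·h  ⇒  h = 2A/b = 2·47.4/11.4 = 94.8/11.4 ≈ 8.31579

h = 8.316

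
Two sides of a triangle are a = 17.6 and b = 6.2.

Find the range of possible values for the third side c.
Triangle inequality: |a − b| < c < a + b
|a − b| = |17.6 − 6.2| = 11.4
a + b = 17.6 + 6.2 = 23.8

11.4 < c < 23.8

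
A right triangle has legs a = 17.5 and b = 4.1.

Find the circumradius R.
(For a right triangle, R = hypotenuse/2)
Hypotenuse c = √(a² + b²) = √(306.25 + 16.81) = √323.06 ≈ 17.9739
R = c/2 ≈ 17.9739/2 ≈ 8.98693

R = 8.987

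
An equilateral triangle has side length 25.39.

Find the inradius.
r = Area/s with s the semi-perimeter.
Area = (√3/4)·25.39² = (√3/4)·644.6521 ≈ 0.433013·644.6521 ≈ 279.143
s = 3·25.39/2 = 38.085
r ≈ 279.143/38.085 ≈ 7.32946
(Equivalently r = side/(2√3) = 25.39/3.4641 ≈ 7.32946.)

r = 7.329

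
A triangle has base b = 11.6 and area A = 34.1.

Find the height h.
A = ½·b·h  ⇒  h = 2A/b = 2·34.1/11.6 = 68.2/11.6 ≈ 5.87931

h = 5.879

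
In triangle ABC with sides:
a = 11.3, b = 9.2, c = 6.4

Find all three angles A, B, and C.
Law of cosines for each angle (a² = 127.69, b² = 84.64, c² = 40.96):
cos(A) = (b² + c² − a²)/(2bc) = (84.64 + 40.96 − 127.69)/(2·9.2·6.4) = -2.09/117.76 ≈ -0.017748  ⇒  A ≈ 91.0169°
cos(B) = (a² + c² − b²)/(2ac) = (127.69 + 40.96 − 84.64)/(2·11.3·6.4) = 84.01/144.64 ≈ 0.580821  ⇒  B ≈ 54.4917°
cos(C) = (a² + b² − c²)/(2ab) = (127.69 + 84.64 − 40.96)/(2·11.3·9.2) = 171.37/207.92 ≈ 0.824211  ⇒  C ≈ 34.4914°
Check: A + B + C ≈ 180°

A = 91.02°, B = 54.49°, C = 34.49°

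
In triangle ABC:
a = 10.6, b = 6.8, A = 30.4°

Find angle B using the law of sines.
a/sin(A) = b/sin(B)  ⇒  sin(B) = b·sin(A)/a = 6.8·sin(30.4°)/10.6
sin(30.4°) ≈ 0.506034
sin(B) ≈ 6.8·0.506034/10.6 ≈ 3.44103/10.6 ≈ 0.324625
B = arcsin(0.324625) ≈ 18.9429°
(Since b ≤ a we need B ≤ A, so the obtuse alternative 180° − 18.9429° ≈ 161.057° is rejected.)

B = 18.94°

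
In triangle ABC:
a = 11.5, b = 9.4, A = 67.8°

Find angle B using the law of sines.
a/sin(A) = b/sin(B)  ⇒  sin(B) = b·sin(A)/a = 9.4·sin(67.8°)/11.5
sin(67.8°) ≈ 0.925871
sin(B) ≈ 9.4·0.925871/11.5 ≈ 8.70318/11.5 ≈ 0.756799
B = arcsin(0.756799) ≈ 49.1828°
(Since b ≤ a we need B ≤ A, so the obtuse alternative 180° − 49.1828° ≈ 130.817° is rejected.)

B = 49.18°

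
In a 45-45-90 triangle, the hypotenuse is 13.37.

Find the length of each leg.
In a 45-45-90 triangle hypotenuse = leg·√2, so leg = hypotenuse/√2.
Leg = 13.37/√2 ≈ 13.37/1.41421 ≈ 9.45402

Each leg = 9.454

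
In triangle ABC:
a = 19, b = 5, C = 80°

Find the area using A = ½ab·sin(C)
A = ½·a·b·sin(C) = ½·19·5·sin(80°)
sin(80°) ≈ 0.984808
A ≈ ½·95·0.984808 = 47.5·0.984808 ≈ 46.7784

Area = 46.78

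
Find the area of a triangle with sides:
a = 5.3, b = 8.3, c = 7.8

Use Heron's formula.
s = (5.3 + 8.3 + 7.8)/2 = 21.4/2 = 10.7
s − a = 5.4, s − b = 2.4, s − c = 2.9
s(s−a)(s−b)(s−c) = 10.7·5.4·2.4·2.9 ≈ 402.149
Area = √402.149 ≈ 20.0536

Area = 20.05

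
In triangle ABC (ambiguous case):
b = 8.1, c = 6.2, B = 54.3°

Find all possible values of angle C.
b/sin(B) = c/sin(C)  ⇒  sin(C) = c·sin(B)/b = 6.2·sin(54.3°)/8.1
sin(54.3°) ≈ 0.812084
sin(C) ≈ 6.2·0.812084/8.1 ≈ 5.03492/8.1 ≈ 0.621595
Candidate 1: C₁ = arcsin(0.621595) ≈ 38.4327°  →  A = 180° − 54.3° − 38.4327° ≈ 87.2673° > 0, valid
Candidate 2: C₂ = 180° − C₁ ≈ 141.567°  →  A = 180° − 54.3° − 141.567° ≈ -15.8673° ≤ 0, not a valid triangle

C = 38.43° (one solution)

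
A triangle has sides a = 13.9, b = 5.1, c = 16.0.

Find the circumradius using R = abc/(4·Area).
First find the area with Heron's formula.
s = (13.9 + 5.1 + 16.0)/2 = 17.5
Area = √(s(s−a)(s−b)(s−c)) = √(17.5·3.6·12.4·1.5) ≈ √1171.8 ≈ 34.2316
abc = 13.9·5.1·16.0 = 1134.24
R = abc/(4·Area) ≈ 1134.24/(4·34.2316) = 1134.24/136.926 ≈ 8.28358

R = 8.284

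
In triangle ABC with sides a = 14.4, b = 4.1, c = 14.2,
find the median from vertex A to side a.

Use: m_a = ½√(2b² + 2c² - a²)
m_a = ½√(2·4.1² + 2·14.2² − 14.4²) = ½√(2·16.81 + 2·201.64 − 207.36) = ½√(33.62 + 403.28 − 207.36) = ½√229.54
√229.54 ≈ 15.1506, so m_a ≈ 7.57529

m_a = 7.575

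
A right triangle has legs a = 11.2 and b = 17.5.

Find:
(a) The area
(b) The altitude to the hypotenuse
(a) The legs are perpendicular, so Area = ½·a·b = ½·11.2·17.5 = ½·196 = 98
(b) Hypotenuse c = √(a² + b²) = √(125.44 + 306.25) = √431.69 ≈ 20.7772
    Area = ½·c·h_c  ⇒  h_c = 2·Area/c = 196/20.7772 ≈ 9.43344

Area = 98, h_c = 9.433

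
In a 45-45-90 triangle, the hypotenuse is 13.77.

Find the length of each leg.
In a 45-45-90 triangle hypotenuse = leg·√2, so leg = hypotenuse/√2.
Leg = 13.77/√2 ≈ 13.77/1.41421 ≈ 9.73686

Each leg = 9.737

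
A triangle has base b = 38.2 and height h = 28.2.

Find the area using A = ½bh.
A = ½·b·h = ½·38.2·28.2 = ½·1077.24 = 538.62

Area = 538.62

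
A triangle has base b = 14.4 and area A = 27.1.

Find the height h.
A = ½·b·h  ⇒  h = 2A/b = 2·27.1/14.4 = 54.2/14.4 ≈ 3.76389

h = 3.764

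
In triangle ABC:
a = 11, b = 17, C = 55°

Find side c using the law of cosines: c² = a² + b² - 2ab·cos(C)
c² = 11² + 17² − 2·11·17·cos(55°)
cos(55°) ≈ 0.573576
c² ≈ 121 + 289 − 374·(0.573576) ≈ 410 − 214.518 ≈ 195.482
c ≈ √195.482 ≈ 13.9815

c = 13.98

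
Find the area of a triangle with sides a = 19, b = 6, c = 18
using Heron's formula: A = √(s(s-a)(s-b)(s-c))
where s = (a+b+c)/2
s = (19 + 6 + 18)/2 = 43/2 = 21.5
s − a = 2.5, s − b = 15.5, s − c = 3.5
s(s−a)(s−b)(s−c) = 21.5·2.5·15.5·3.5 = 2915.9375
Area = √2915.9375 ≈ 53.9994

s = 21.5, Area = 54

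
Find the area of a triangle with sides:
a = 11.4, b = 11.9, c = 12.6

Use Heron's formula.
s = (11.4 + 11.9 + 12.6)/2 = 35.9/2 = 17.95
s − a = 6.55, s − b = 6.05, s − c = 5.35
s(s−a)(s−b)(s−c) = 17.95·6.55·6.05·5.35 ≈ 3805.53
Area = √3805.53 ≈ 61.689

Area = 61.69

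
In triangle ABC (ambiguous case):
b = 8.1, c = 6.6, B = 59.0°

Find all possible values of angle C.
b/sin(B) = c/sin(C)  ⇒  sin(C) = c·sin(B)/b = 6.6·sin(59.0°)/8.1
sin(59.0°) ≈ 0.857167
sin(C) ≈ 6.6·0.857167/8.1 ≈ 5.6573/8.1 ≈ 0.698433
Candidate 1: C₁ = arcsin(0.698433) ≈ 44.3014°  →  A = 180° − 59.0° − 44.3014° ≈ 76.6986° > 0, valid
Candidate 2: C₂ = 180° − C₁ ≈ 135.699°  →  A = 180° − 59.0° − 135.699° ≈ -14.6986° ≤ 0, not a valid triangle

C = 44.3° (one solution)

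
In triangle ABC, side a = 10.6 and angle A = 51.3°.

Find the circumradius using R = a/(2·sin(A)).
R = a/(2·sin(A)) = 10.6/(2·sin(51.3°))
sin(51.3°) ≈ 0.78043
R ≈ 10.6/(2·0.78043) = 10.6/1.56086 ≈ 6.79112

R = 6.791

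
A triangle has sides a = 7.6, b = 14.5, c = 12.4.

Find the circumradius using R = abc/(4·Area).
First find the area with Heron's formula.
s = (7.6 + 14.5 + 12.4)/2 = 17.25
Area = √(s(s−a)(s−b)(s−c)) = √(17.25·9.65·2.75·4.85) ≈ √2220.19 ≈ 47.1189
abc = 7.6·14.5·12.4 = 1366.48
R = abc/(4·Area) ≈ 1366.48/(4·47.1189) = 1366.48/188.476 ≈ 7.25016

R = 7.25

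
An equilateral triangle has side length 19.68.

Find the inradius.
r = Area/s with s the semi-perimeter.
Area = (√3/4)·19.68² = (√3/4)·387.3024 ≈ 0.433013·387.3024 ≈ 167.707
s = 3·19.68/2 = 29.52
r ≈ 167.707/29.52 ≈ 5.68113
(Equivalently r = side/(2√3) = 19.68/3.4641 ≈ 5.68113.)

r = 5.681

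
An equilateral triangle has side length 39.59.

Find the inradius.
r = Area/s with s the semi-perimeter.
Area = (√3/4)·39.59² = (√3/4)·1567.3681 ≈ 0.433013·1567.3681 ≈ 678.69
s = 3·39.59/2 = 59.385
r ≈ 678.69/59.385 ≈ 11.4286
(Equivalently r = side/(2√3) = 39.59/3.4641 ≈ 11.4286.)

r = 11.43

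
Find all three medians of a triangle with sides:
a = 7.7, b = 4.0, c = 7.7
Median formula: m_a = ½√(2b² + 2c² − a²) (and cyclically). a² = 59.29, b² = 16, c² = 59.29.
m_a = ½√(2·16 + 2·59.29 − 59.29) = ½√91.29 ≈ ½·9.55458 ≈ 4.77729
m_b = ½√(2·59.29 + 2·59.29 − 16) = ½√221.16 ≈ ½·14.8714 ≈ 7.43572
m_c = ½√(2·59.29 + 2·16 − 59.29) = ½√91.29 ≈ ½·9.55458 ≈ 4.77729

m_a = 4.777, m_b = 7.436, m_c = 4.777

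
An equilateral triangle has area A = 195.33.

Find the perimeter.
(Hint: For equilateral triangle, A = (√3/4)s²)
A = (√3/4)s²  ⇒  s² = 4A/√3 = 4·195.33/√3 = 781.32/1.73205 ≈ 451.095
s ≈ √451.095 ≈ 21.239
Perimeter = 3s ≈ 3·21.239 ≈ 63.717

Perimeter = 63.72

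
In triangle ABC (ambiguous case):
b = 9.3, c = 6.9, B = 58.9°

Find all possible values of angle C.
b/sin(B) = c/sin(C)  ⇒  sin(C) = c·sin(B)/b = 6.9·sin(58.9°)/9.3
sin(58.9°) ≈ 0.856267
sin(C) ≈ 6.9·0.856267/9.3 ≈ 5.90824/9.3 ≈ 0.635295
Candidate 1: C₁ = arcsin(0.635295) ≈ 39.4419°  →  A = 180° − 58.9° − 39.4419° ≈ 81.6581° > 0, valid
Candidate 2: C₂ = 180° − C₁ ≈ 140.558°  →  A = 180° − 58.9° − 140.558° ≈ -19.4581° ≤ 0, not a valid triangle

C = 39.44° (one solution)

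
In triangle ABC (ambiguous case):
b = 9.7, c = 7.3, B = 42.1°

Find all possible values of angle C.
b/sin(B) = c/sin(C)  ⇒  sin(C) = c·sin(B)/b = 7.3·sin(42.1°)/9.7
sin(42.1°) ≈ 0.670427
sin(C) ≈ 7.3·0.670427/9.7 ≈ 4.89411/9.7 ≈ 0.504548
Candidate 1: C₁ = arcsin(0.504548) ≈ 30.3013°  →  A = 180° − 42.1° − 30.3013° ≈ 107.599° > 0, valid
Candidate 2: C₂ = 180° − C₁ ≈ 149.699°  →  A = 180° − 42.1° − 149.699° ≈ -11.7987° ≤ 0, not a valid triangle

C = 30.3° (one solution)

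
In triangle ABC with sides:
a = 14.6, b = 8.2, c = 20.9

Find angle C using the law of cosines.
c² = a² + b² − 2ab·cos(C)  ⇒  cos(C) = (a² + b² − c²)/(2ab)
cos(C) = (14.6² + 8.2² − 20.9²)/(2·14.6·8.2) = (213.16 + 67.24 − 436.81)/239.44 = -156.41/239.44 ≈ -0.653233
C = arccos(-0.653233) ≈ 130.786°

C = 130.8°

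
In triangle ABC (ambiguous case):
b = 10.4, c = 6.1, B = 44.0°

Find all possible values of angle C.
b/sin(B) = c/sin(C)  ⇒  sin(C) = c·sin(B)/b = 6.1·sin(44.0°)/10.4
sin(44.0°) ≈ 0.694658
sin(C) ≈ 6.1·0.694658/10.4 ≈ 4.23742/10.4 ≈ 0.407444
Candidate 1: C₁ = arcsin(0.407444) ≈ 24.0444°  →  A = 180° − 44.0° − 24.0444° ≈ 111.956° > 0, valid
Candidate 2: C₂ = 180° − C₁ ≈ 155.956°  →  A = 180° − 44.0° − 155.956° ≈ -19.9556° ≤ 0, not a valid triangle

C = 24.04° (one solution)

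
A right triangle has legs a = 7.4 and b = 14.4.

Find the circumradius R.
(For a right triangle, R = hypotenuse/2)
Hypotenuse c = √(a² + b²) = √(54.76 + 207.36) = √262.12 ≈ 16.1901
R = c/2 ≈ 16.1901/2 ≈ 8.09506

R = 8.095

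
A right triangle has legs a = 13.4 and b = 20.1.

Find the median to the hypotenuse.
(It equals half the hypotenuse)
Hypotenuse c = √(a² + b²) = √(179.56 + 404.01) = √583.57 ≈ 24.1572
Median to hypotenuse = c/2 ≈ 24.1572/2 ≈ 12.0786

Median = 12.08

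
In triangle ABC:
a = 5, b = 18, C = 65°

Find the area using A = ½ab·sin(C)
A = ½·a·b·sin(C) = ½·5·18·sin(65°)
sin(65°) ≈ 0.906308
A ≈ ½·90·0.906308 = 45·0.906308 ≈ 40.7839

Area = 40.78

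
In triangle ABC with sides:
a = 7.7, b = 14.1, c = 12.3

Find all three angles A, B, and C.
Law of cosines for each angle (a² = 59.29, b² = 198.81, c² = 151.29):
cos(A) = (b² + c² − a²)/(2bc) = (198.81 + 151.29 − 59.29)/(2·14.1·12.3) = 290.81/346.86 ≈ 0.838407  ⇒  A ≈ 33.0277°
cos(B) = (a² + c² − b²)/(2ac) = (59.29 + 151.29 − 198.81)/(2·7.7·12.3) = 11.77/189.42 ≈ 0.062137  ⇒  B ≈ 86.4375°
cos(C) = (a² + b² − c²)/(2ab) = (59.29 + 198.81 − 151.29)/(2·7.7·14.1) = 106.81/217.14 ≈ 0.491895  ⇒  C ≈ 60.5348°
Check: A + B + C ≈ 180°

A = 33.03°, B = 86.44°, C = 60.53°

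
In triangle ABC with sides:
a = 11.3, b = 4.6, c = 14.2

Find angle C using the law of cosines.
c² = a² + b² − 2ab·cos(C)  ⇒  cos(C) = (a² + b² − c²)/(2ab)
cos(C) = (11.3² + 4.6² − 14.2²)/(2·11.3·4.6) = (127.69 + 21.16 − 201.64)/103.96 = -52.79/103.96 ≈ -0.507791
C = arccos(-0.507791) ≈ 120.517°

C = 120.5°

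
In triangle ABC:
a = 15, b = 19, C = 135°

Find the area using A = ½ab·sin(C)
A = ½·a·b·sin(C) = ½·15·19·sin(135°)
sin(135°) ≈ 0.707107
A ≈ ½·285·0.707107 = 142.5·0.707107 ≈ 100.763

Area = 100.8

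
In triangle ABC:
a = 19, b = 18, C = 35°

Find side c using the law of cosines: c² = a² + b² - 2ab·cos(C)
c² = 19² + 18² − 2·19·18·cos(35°)
cos(35°) ≈ 0.819152
c² ≈ 361 + 324 − 684·(0.819152) ≈ 685 − 560.3 ≈ 124.7
c ≈ √124.7 ≈ 11.1669

c = 11.17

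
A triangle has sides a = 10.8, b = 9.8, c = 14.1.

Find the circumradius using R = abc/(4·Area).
First find the area with Heron's formula.
s = (10.8 + 9.8 + 14.1)/2 = 17.35
Area = √(s(s−a)(s−b)(s−c)) = √(17.35·6.55·7.55·3.25) ≈ √2788.5 ≈ 52.8063
abc = 10.8·9.8·14.1 = 1492.344
R = abc/(4·Area) ≈ 1492.344/(4·52.8063) = 1492.344/211.225 ≈ 7.06518

R = 7.065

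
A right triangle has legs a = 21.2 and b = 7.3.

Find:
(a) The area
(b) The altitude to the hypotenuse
(a) The legs are perpendicular, so Area = ½·a·b = ½·21.2·7.3 = ½·154.76 = 77.38
(b) Hypotenuse c = √(a² + b²) = √(449.44 + 53.29) = √502.73 ≈ 22.4216
    Area = ½·c·h_c  ⇒  h_c = 2·Area/c = 154.76/22.4216 ≈ 6.90226

Area = 77.38, h_c = 6.902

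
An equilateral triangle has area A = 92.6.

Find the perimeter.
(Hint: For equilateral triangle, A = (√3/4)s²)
A = (√3/4)s²  ⇒  s² = 4A/√3 = 4·92.6/√3 = 370.4/1.73205 ≈ 213.851
s ≈ √213.851 ≈ 14.6236
Perimeter = 3s ≈ 3·14.6236 ≈ 43.8709

Perimeter = 43.87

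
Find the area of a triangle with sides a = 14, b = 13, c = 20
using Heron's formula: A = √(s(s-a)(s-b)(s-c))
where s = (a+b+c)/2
s = (14 + 13 + 20)/2 = 47/2 = 23.5
s − a = 9.5, s − b = 10.5, s − c = 3.5
s(s−a)(s−b)(s−c) = 23.5·9.5·10.5·3.5 = 8204.4375
Area = √8204.4375 ≈ 90.5784

s = 23.5, Area = 90.58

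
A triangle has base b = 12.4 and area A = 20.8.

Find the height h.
A = ½·b·h  ⇒  h = 2A/b = 2·20.8/12.4 = 41.6/12.4 ≈ 3.35484

h = 3.355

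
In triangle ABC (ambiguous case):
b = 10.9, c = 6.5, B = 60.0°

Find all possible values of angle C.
b/sin(B) = c/sin(C)  ⇒  sin(C) = c·sin(B)/b = 6.5·sin(60.0°)/10.9
sin(60.0°) ≈ 0.866025
sin(C) ≈ 6.5·0.866025/10.9 ≈ 5.62917/10.9 ≈ 0.516437
Candidate 1: C₁ = arcsin(0.516437) ≈ 31.0936°  →  A = 180° − 60.0° − 31.0936° ≈ 88.9064° > 0, valid
Candidate 2: C₂ = 180° − C₁ ≈ 148.906°  →  A = 180° − 60.0° − 148.906° ≈ -28.9064° ≤ 0, not a valid triangle

C = 31.09° (one solution)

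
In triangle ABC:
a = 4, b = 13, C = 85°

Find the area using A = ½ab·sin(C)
A = ½·a·b·sin(C) = ½·4·13·sin(85°)
sin(85°) ≈ 0.996195
A ≈ ½·52·0.996195 = 26·0.996195 ≈ 25.9011

Area = 25.9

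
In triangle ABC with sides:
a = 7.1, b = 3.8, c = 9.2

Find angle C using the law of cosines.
c² = a² + b² − 2ab·cos(C)  ⇒  cos(C) = (a² + b² − c²)/(2ab)
cos(C) = (7.1² + 3.8² − 9.2²)/(2·7.1·3.8) = (50.41 + 14.44 − 84.64)/53.96 = -19.79/53.96 ≈ -0.366753
C = arccos(-0.366753) ≈ 111.516°

C = 111.5°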